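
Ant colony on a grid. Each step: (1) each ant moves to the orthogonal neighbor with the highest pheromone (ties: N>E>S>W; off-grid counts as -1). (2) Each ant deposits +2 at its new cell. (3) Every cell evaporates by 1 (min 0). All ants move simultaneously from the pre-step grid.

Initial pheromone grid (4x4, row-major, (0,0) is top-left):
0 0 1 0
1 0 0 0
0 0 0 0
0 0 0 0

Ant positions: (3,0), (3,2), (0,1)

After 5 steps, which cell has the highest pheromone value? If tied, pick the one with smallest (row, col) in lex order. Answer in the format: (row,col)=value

Step 1: ant0:(3,0)->N->(2,0) | ant1:(3,2)->N->(2,2) | ant2:(0,1)->E->(0,2)
  grid max=2 at (0,2)
Step 2: ant0:(2,0)->N->(1,0) | ant1:(2,2)->N->(1,2) | ant2:(0,2)->E->(0,3)
  grid max=1 at (0,2)
Step 3: ant0:(1,0)->N->(0,0) | ant1:(1,2)->N->(0,2) | ant2:(0,3)->W->(0,2)
  grid max=4 at (0,2)
Step 4: ant0:(0,0)->E->(0,1) | ant1:(0,2)->E->(0,3) | ant2:(0,2)->E->(0,3)
  grid max=3 at (0,2)
Step 5: ant0:(0,1)->E->(0,2) | ant1:(0,3)->W->(0,2) | ant2:(0,3)->W->(0,2)
  grid max=8 at (0,2)
Final grid:
  0 0 8 2
  0 0 0 0
  0 0 0 0
  0 0 0 0
Max pheromone 8 at (0,2)

Answer: (0,2)=8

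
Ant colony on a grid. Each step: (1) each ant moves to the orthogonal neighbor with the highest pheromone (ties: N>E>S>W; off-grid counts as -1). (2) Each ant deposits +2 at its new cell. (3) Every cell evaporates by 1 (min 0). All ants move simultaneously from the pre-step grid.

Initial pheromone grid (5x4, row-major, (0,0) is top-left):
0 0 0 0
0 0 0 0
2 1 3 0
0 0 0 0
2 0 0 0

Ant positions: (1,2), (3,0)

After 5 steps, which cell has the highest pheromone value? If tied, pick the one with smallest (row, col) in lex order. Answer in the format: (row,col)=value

Step 1: ant0:(1,2)->S->(2,2) | ant1:(3,0)->N->(2,0)
  grid max=4 at (2,2)
Step 2: ant0:(2,2)->N->(1,2) | ant1:(2,0)->N->(1,0)
  grid max=3 at (2,2)
Step 3: ant0:(1,2)->S->(2,2) | ant1:(1,0)->S->(2,0)
  grid max=4 at (2,2)
Step 4: ant0:(2,2)->N->(1,2) | ant1:(2,0)->N->(1,0)
  grid max=3 at (2,2)
Step 5: ant0:(1,2)->S->(2,2) | ant1:(1,0)->S->(2,0)
  grid max=4 at (2,2)
Final grid:
  0 0 0 0
  0 0 0 0
  3 0 4 0
  0 0 0 0
  0 0 0 0
Max pheromone 4 at (2,2)

Answer: (2,2)=4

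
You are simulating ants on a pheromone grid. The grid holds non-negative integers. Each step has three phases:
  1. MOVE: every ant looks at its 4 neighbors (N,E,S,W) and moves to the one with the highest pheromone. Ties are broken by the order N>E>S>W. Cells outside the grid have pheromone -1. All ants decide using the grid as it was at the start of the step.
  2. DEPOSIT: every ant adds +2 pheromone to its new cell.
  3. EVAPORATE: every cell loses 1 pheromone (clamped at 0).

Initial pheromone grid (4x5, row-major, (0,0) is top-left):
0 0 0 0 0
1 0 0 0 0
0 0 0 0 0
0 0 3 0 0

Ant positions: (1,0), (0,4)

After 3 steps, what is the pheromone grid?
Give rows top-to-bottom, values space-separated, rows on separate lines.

After step 1: ants at (0,0),(1,4)
  1 0 0 0 0
  0 0 0 0 1
  0 0 0 0 0
  0 0 2 0 0
After step 2: ants at (0,1),(0,4)
  0 1 0 0 1
  0 0 0 0 0
  0 0 0 0 0
  0 0 1 0 0
After step 3: ants at (0,2),(1,4)
  0 0 1 0 0
  0 0 0 0 1
  0 0 0 0 0
  0 0 0 0 0

0 0 1 0 0
0 0 0 0 1
0 0 0 0 0
0 0 0 0 0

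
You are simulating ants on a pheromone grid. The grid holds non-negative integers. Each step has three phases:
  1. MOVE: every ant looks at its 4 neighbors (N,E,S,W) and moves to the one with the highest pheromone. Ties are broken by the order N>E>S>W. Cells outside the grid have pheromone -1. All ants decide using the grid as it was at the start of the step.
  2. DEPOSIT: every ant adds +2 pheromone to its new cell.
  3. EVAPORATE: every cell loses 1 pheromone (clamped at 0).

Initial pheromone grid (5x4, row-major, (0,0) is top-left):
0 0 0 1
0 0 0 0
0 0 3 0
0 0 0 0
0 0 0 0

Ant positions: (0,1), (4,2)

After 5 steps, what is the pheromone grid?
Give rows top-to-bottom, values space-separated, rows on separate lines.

After step 1: ants at (0,2),(3,2)
  0 0 1 0
  0 0 0 0
  0 0 2 0
  0 0 1 0
  0 0 0 0
After step 2: ants at (0,3),(2,2)
  0 0 0 1
  0 0 0 0
  0 0 3 0
  0 0 0 0
  0 0 0 0
After step 3: ants at (1,3),(1,2)
  0 0 0 0
  0 0 1 1
  0 0 2 0
  0 0 0 0
  0 0 0 0
After step 4: ants at (1,2),(2,2)
  0 0 0 0
  0 0 2 0
  0 0 3 0
  0 0 0 0
  0 0 0 0
After step 5: ants at (2,2),(1,2)
  0 0 0 0
  0 0 3 0
  0 0 4 0
  0 0 0 0
  0 0 0 0

0 0 0 0
0 0 3 0
0 0 4 0
0 0 0 0
0 0 0 0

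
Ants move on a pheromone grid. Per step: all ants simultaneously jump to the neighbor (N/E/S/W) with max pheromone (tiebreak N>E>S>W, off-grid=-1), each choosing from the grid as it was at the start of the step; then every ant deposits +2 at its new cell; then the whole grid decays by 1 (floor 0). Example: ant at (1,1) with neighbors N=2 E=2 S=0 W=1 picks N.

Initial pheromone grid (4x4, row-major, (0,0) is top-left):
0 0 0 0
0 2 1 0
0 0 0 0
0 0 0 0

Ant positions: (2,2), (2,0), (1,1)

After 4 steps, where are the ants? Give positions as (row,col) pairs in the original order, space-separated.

Step 1: ant0:(2,2)->N->(1,2) | ant1:(2,0)->N->(1,0) | ant2:(1,1)->E->(1,2)
  grid max=4 at (1,2)
Step 2: ant0:(1,2)->W->(1,1) | ant1:(1,0)->E->(1,1) | ant2:(1,2)->W->(1,1)
  grid max=6 at (1,1)
Step 3: ant0:(1,1)->E->(1,2) | ant1:(1,1)->E->(1,2) | ant2:(1,1)->E->(1,2)
  grid max=8 at (1,2)
Step 4: ant0:(1,2)->W->(1,1) | ant1:(1,2)->W->(1,1) | ant2:(1,2)->W->(1,1)
  grid max=10 at (1,1)

(1,1) (1,1) (1,1)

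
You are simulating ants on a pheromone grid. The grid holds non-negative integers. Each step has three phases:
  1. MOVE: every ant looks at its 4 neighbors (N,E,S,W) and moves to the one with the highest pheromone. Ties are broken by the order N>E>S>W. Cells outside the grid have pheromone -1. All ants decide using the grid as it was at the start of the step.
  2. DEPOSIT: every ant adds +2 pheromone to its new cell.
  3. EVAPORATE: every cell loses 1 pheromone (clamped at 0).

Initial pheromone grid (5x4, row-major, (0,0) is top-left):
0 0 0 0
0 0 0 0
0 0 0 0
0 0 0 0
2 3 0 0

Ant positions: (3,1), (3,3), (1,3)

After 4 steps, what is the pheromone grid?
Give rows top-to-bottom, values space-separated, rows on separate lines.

After step 1: ants at (4,1),(2,3),(0,3)
  0 0 0 1
  0 0 0 0
  0 0 0 1
  0 0 0 0
  1 4 0 0
After step 2: ants at (4,0),(1,3),(1,3)
  0 0 0 0
  0 0 0 3
  0 0 0 0
  0 0 0 0
  2 3 0 0
After step 3: ants at (4,1),(0,3),(0,3)
  0 0 0 3
  0 0 0 2
  0 0 0 0
  0 0 0 0
  1 4 0 0
After step 4: ants at (4,0),(1,3),(1,3)
  0 0 0 2
  0 0 0 5
  0 0 0 0
  0 0 0 0
  2 3 0 0

0 0 0 2
0 0 0 5
0 0 0 0
0 0 0 0
2 3 0 0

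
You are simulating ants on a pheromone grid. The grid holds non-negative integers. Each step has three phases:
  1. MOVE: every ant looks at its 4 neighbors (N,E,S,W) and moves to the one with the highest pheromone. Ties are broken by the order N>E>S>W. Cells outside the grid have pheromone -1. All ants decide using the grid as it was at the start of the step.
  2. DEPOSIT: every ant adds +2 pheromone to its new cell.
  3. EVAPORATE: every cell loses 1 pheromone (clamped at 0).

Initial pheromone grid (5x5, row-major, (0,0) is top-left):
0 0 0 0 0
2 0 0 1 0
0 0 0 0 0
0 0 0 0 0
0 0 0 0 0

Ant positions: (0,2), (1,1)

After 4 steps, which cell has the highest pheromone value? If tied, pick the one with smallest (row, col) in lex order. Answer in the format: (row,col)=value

Step 1: ant0:(0,2)->E->(0,3) | ant1:(1,1)->W->(1,0)
  grid max=3 at (1,0)
Step 2: ant0:(0,3)->E->(0,4) | ant1:(1,0)->N->(0,0)
  grid max=2 at (1,0)
Step 3: ant0:(0,4)->S->(1,4) | ant1:(0,0)->S->(1,0)
  grid max=3 at (1,0)
Step 4: ant0:(1,4)->N->(0,4) | ant1:(1,0)->N->(0,0)
  grid max=2 at (1,0)
Final grid:
  1 0 0 0 1
  2 0 0 0 0
  0 0 0 0 0
  0 0 0 0 0
  0 0 0 0 0
Max pheromone 2 at (1,0)

Answer: (1,0)=2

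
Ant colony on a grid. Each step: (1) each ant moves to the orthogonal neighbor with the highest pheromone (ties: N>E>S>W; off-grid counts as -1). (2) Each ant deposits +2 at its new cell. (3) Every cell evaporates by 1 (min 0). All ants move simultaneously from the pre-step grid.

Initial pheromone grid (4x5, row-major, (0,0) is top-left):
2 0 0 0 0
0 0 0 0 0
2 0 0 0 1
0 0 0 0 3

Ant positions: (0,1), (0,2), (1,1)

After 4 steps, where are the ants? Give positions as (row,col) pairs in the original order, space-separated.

Step 1: ant0:(0,1)->W->(0,0) | ant1:(0,2)->E->(0,3) | ant2:(1,1)->N->(0,1)
  grid max=3 at (0,0)
Step 2: ant0:(0,0)->E->(0,1) | ant1:(0,3)->E->(0,4) | ant2:(0,1)->W->(0,0)
  grid max=4 at (0,0)
Step 3: ant0:(0,1)->W->(0,0) | ant1:(0,4)->S->(1,4) | ant2:(0,0)->E->(0,1)
  grid max=5 at (0,0)
Step 4: ant0:(0,0)->E->(0,1) | ant1:(1,4)->N->(0,4) | ant2:(0,1)->W->(0,0)
  grid max=6 at (0,0)

(0,1) (0,4) (0,0)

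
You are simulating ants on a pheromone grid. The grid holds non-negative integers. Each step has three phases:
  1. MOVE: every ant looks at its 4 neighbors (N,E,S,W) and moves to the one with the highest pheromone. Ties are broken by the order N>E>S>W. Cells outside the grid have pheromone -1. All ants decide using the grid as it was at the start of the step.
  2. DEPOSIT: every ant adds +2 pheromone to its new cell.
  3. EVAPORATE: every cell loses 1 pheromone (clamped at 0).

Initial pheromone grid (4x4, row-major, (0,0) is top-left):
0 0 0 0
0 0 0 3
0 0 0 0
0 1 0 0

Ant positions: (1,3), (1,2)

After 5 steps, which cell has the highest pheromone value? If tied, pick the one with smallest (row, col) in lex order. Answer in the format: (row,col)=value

Step 1: ant0:(1,3)->N->(0,3) | ant1:(1,2)->E->(1,3)
  grid max=4 at (1,3)
Step 2: ant0:(0,3)->S->(1,3) | ant1:(1,3)->N->(0,3)
  grid max=5 at (1,3)
Step 3: ant0:(1,3)->N->(0,3) | ant1:(0,3)->S->(1,3)
  grid max=6 at (1,3)
Step 4: ant0:(0,3)->S->(1,3) | ant1:(1,3)->N->(0,3)
  grid max=7 at (1,3)
Step 5: ant0:(1,3)->N->(0,3) | ant1:(0,3)->S->(1,3)
  grid max=8 at (1,3)
Final grid:
  0 0 0 5
  0 0 0 8
  0 0 0 0
  0 0 0 0
Max pheromone 8 at (1,3)

Answer: (1,3)=8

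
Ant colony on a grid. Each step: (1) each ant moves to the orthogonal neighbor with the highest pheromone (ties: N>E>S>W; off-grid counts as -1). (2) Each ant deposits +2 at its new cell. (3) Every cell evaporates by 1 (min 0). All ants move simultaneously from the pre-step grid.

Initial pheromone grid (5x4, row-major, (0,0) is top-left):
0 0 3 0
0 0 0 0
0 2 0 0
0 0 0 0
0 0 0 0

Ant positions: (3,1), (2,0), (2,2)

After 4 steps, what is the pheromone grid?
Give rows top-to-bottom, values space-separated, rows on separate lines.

After step 1: ants at (2,1),(2,1),(2,1)
  0 0 2 0
  0 0 0 0
  0 7 0 0
  0 0 0 0
  0 0 0 0
After step 2: ants at (1,1),(1,1),(1,1)
  0 0 1 0
  0 5 0 0
  0 6 0 0
  0 0 0 0
  0 0 0 0
After step 3: ants at (2,1),(2,1),(2,1)
  0 0 0 0
  0 4 0 0
  0 11 0 0
  0 0 0 0
  0 0 0 0
After step 4: ants at (1,1),(1,1),(1,1)
  0 0 0 0
  0 9 0 0
  0 10 0 0
  0 0 0 0
  0 0 0 0

0 0 0 0
0 9 0 0
0 10 0 0
0 0 0 0
0 0 0 0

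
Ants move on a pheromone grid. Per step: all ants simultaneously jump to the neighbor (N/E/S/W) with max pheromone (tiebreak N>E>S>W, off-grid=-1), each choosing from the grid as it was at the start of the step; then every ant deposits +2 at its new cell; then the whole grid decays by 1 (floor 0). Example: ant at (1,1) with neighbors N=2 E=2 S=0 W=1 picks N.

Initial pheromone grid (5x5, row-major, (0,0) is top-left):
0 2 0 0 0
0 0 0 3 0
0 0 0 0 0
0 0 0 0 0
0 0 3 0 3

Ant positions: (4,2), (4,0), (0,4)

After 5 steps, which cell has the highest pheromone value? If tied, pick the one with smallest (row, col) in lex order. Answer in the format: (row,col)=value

Step 1: ant0:(4,2)->N->(3,2) | ant1:(4,0)->N->(3,0) | ant2:(0,4)->S->(1,4)
  grid max=2 at (1,3)
Step 2: ant0:(3,2)->S->(4,2) | ant1:(3,0)->N->(2,0) | ant2:(1,4)->W->(1,3)
  grid max=3 at (1,3)
Step 3: ant0:(4,2)->N->(3,2) | ant1:(2,0)->N->(1,0) | ant2:(1,3)->N->(0,3)
  grid max=2 at (1,3)
Step 4: ant0:(3,2)->S->(4,2) | ant1:(1,0)->N->(0,0) | ant2:(0,3)->S->(1,3)
  grid max=3 at (1,3)
Step 5: ant0:(4,2)->N->(3,2) | ant1:(0,0)->E->(0,1) | ant2:(1,3)->N->(0,3)
  grid max=2 at (1,3)
Final grid:
  0 1 0 1 0
  0 0 0 2 0
  0 0 0 0 0
  0 0 1 0 0
  0 0 2 0 0
Max pheromone 2 at (1,3)

Answer: (1,3)=2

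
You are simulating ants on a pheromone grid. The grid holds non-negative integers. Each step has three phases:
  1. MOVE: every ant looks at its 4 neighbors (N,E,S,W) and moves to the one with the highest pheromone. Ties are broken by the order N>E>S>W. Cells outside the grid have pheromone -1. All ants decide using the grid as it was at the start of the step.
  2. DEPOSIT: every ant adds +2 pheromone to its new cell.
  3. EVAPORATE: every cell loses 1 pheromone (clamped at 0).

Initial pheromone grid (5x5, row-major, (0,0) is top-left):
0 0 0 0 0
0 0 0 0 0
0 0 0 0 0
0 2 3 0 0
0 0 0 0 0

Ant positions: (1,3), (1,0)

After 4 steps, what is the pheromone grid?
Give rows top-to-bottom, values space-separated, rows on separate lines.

After step 1: ants at (0,3),(0,0)
  1 0 0 1 0
  0 0 0 0 0
  0 0 0 0 0
  0 1 2 0 0
  0 0 0 0 0
After step 2: ants at (0,4),(0,1)
  0 1 0 0 1
  0 0 0 0 0
  0 0 0 0 0
  0 0 1 0 0
  0 0 0 0 0
After step 3: ants at (1,4),(0,2)
  0 0 1 0 0
  0 0 0 0 1
  0 0 0 0 0
  0 0 0 0 0
  0 0 0 0 0
After step 4: ants at (0,4),(0,3)
  0 0 0 1 1
  0 0 0 0 0
  0 0 0 0 0
  0 0 0 0 0
  0 0 0 0 0

0 0 0 1 1
0 0 0 0 0
0 0 0 0 0
0 0 0 0 0
0 0 0 0 0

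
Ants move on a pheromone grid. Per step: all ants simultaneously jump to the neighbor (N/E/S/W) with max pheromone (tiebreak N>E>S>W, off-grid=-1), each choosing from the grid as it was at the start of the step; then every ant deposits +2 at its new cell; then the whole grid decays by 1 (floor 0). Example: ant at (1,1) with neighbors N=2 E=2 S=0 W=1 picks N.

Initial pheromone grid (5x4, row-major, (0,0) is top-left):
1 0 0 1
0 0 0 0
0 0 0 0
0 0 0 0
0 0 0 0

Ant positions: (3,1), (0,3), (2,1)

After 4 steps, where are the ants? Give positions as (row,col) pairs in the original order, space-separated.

Step 1: ant0:(3,1)->N->(2,1) | ant1:(0,3)->S->(1,3) | ant2:(2,1)->N->(1,1)
  grid max=1 at (1,1)
Step 2: ant0:(2,1)->N->(1,1) | ant1:(1,3)->N->(0,3) | ant2:(1,1)->S->(2,1)
  grid max=2 at (1,1)
Step 3: ant0:(1,1)->S->(2,1) | ant1:(0,3)->S->(1,3) | ant2:(2,1)->N->(1,1)
  grid max=3 at (1,1)
Step 4: ant0:(2,1)->N->(1,1) | ant1:(1,3)->N->(0,3) | ant2:(1,1)->S->(2,1)
  grid max=4 at (1,1)

(1,1) (0,3) (2,1)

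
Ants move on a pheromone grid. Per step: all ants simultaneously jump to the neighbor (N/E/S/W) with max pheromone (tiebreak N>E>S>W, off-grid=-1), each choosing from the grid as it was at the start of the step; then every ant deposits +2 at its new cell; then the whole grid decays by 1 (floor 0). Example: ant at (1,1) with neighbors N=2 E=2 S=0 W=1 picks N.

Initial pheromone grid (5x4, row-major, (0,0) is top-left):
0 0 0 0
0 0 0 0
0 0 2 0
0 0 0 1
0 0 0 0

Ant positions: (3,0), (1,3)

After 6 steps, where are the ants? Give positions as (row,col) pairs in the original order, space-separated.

Step 1: ant0:(3,0)->N->(2,0) | ant1:(1,3)->N->(0,3)
  grid max=1 at (0,3)
Step 2: ant0:(2,0)->N->(1,0) | ant1:(0,3)->S->(1,3)
  grid max=1 at (1,0)
Step 3: ant0:(1,0)->N->(0,0) | ant1:(1,3)->N->(0,3)
  grid max=1 at (0,0)
Step 4: ant0:(0,0)->E->(0,1) | ant1:(0,3)->S->(1,3)
  grid max=1 at (0,1)
Step 5: ant0:(0,1)->E->(0,2) | ant1:(1,3)->N->(0,3)
  grid max=1 at (0,2)
Step 6: ant0:(0,2)->E->(0,3) | ant1:(0,3)->W->(0,2)
  grid max=2 at (0,2)

(0,3) (0,2)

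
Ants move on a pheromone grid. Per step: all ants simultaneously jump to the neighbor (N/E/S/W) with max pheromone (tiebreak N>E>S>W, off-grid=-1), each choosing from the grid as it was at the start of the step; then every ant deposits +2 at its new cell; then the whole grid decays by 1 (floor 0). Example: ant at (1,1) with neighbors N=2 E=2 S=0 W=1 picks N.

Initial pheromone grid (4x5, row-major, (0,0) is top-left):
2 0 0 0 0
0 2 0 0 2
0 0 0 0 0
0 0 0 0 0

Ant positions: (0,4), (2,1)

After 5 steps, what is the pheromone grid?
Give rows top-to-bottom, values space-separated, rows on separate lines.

After step 1: ants at (1,4),(1,1)
  1 0 0 0 0
  0 3 0 0 3
  0 0 0 0 0
  0 0 0 0 0
After step 2: ants at (0,4),(0,1)
  0 1 0 0 1
  0 2 0 0 2
  0 0 0 0 0
  0 0 0 0 0
After step 3: ants at (1,4),(1,1)
  0 0 0 0 0
  0 3 0 0 3
  0 0 0 0 0
  0 0 0 0 0
After step 4: ants at (0,4),(0,1)
  0 1 0 0 1
  0 2 0 0 2
  0 0 0 0 0
  0 0 0 0 0
After step 5: ants at (1,4),(1,1)
  0 0 0 0 0
  0 3 0 0 3
  0 0 0 0 0
  0 0 0 0 0

0 0 0 0 0
0 3 0 0 3
0 0 0 0 0
0 0 0 0 0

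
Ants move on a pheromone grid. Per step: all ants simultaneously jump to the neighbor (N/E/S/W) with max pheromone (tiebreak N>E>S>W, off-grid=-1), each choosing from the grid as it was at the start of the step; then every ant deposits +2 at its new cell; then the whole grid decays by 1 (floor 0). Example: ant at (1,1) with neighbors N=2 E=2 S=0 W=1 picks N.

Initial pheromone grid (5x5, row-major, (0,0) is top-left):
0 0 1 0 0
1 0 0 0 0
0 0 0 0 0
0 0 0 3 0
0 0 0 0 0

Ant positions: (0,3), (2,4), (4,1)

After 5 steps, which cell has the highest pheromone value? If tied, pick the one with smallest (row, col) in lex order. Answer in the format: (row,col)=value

Step 1: ant0:(0,3)->W->(0,2) | ant1:(2,4)->N->(1,4) | ant2:(4,1)->N->(3,1)
  grid max=2 at (0,2)
Step 2: ant0:(0,2)->E->(0,3) | ant1:(1,4)->N->(0,4) | ant2:(3,1)->N->(2,1)
  grid max=1 at (0,2)
Step 3: ant0:(0,3)->E->(0,4) | ant1:(0,4)->W->(0,3) | ant2:(2,1)->N->(1,1)
  grid max=2 at (0,3)
Step 4: ant0:(0,4)->W->(0,3) | ant1:(0,3)->E->(0,4) | ant2:(1,1)->N->(0,1)
  grid max=3 at (0,3)
Step 5: ant0:(0,3)->E->(0,4) | ant1:(0,4)->W->(0,3) | ant2:(0,1)->E->(0,2)
  grid max=4 at (0,3)
Final grid:
  0 0 1 4 4
  0 0 0 0 0
  0 0 0 0 0
  0 0 0 0 0
  0 0 0 0 0
Max pheromone 4 at (0,3)

Answer: (0,3)=4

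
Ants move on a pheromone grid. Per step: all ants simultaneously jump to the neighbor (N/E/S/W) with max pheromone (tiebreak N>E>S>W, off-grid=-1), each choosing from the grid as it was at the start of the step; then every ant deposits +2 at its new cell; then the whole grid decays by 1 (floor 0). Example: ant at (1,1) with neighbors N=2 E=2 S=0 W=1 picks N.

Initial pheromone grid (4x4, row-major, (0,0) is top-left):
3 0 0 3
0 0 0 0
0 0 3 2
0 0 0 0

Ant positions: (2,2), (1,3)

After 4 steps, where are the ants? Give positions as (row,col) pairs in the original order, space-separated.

Step 1: ant0:(2,2)->E->(2,3) | ant1:(1,3)->N->(0,3)
  grid max=4 at (0,3)
Step 2: ant0:(2,3)->W->(2,2) | ant1:(0,3)->S->(1,3)
  grid max=3 at (0,3)
Step 3: ant0:(2,2)->E->(2,3) | ant1:(1,3)->N->(0,3)
  grid max=4 at (0,3)
Step 4: ant0:(2,3)->W->(2,2) | ant1:(0,3)->S->(1,3)
  grid max=3 at (0,3)

(2,2) (1,3)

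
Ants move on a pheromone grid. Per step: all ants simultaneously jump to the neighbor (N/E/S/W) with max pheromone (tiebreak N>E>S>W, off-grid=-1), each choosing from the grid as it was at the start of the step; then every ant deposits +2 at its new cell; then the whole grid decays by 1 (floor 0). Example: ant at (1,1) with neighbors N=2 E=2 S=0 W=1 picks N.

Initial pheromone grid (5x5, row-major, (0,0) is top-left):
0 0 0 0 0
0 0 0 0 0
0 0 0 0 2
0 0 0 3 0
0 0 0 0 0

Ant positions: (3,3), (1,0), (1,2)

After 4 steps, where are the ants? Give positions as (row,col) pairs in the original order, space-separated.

Step 1: ant0:(3,3)->N->(2,3) | ant1:(1,0)->N->(0,0) | ant2:(1,2)->N->(0,2)
  grid max=2 at (3,3)
Step 2: ant0:(2,3)->S->(3,3) | ant1:(0,0)->E->(0,1) | ant2:(0,2)->E->(0,3)
  grid max=3 at (3,3)
Step 3: ant0:(3,3)->N->(2,3) | ant1:(0,1)->E->(0,2) | ant2:(0,3)->E->(0,4)
  grid max=2 at (3,3)
Step 4: ant0:(2,3)->S->(3,3) | ant1:(0,2)->E->(0,3) | ant2:(0,4)->S->(1,4)
  grid max=3 at (3,3)

(3,3) (0,3) (1,4)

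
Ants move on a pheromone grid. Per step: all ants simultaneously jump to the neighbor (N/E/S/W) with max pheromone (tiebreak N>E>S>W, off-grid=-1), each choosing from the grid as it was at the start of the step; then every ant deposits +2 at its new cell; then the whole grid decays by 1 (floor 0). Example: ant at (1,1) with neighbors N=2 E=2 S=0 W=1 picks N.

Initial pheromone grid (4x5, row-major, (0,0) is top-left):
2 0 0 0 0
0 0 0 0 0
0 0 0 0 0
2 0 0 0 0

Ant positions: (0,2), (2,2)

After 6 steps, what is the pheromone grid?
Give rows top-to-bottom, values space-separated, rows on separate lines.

After step 1: ants at (0,3),(1,2)
  1 0 0 1 0
  0 0 1 0 0
  0 0 0 0 0
  1 0 0 0 0
After step 2: ants at (0,4),(0,2)
  0 0 1 0 1
  0 0 0 0 0
  0 0 0 0 0
  0 0 0 0 0
After step 3: ants at (1,4),(0,3)
  0 0 0 1 0
  0 0 0 0 1
  0 0 0 0 0
  0 0 0 0 0
After step 4: ants at (0,4),(0,4)
  0 0 0 0 3
  0 0 0 0 0
  0 0 0 0 0
  0 0 0 0 0
After step 5: ants at (1,4),(1,4)
  0 0 0 0 2
  0 0 0 0 3
  0 0 0 0 0
  0 0 0 0 0
After step 6: ants at (0,4),(0,4)
  0 0 0 0 5
  0 0 0 0 2
  0 0 0 0 0
  0 0 0 0 0

0 0 0 0 5
0 0 0 0 2
0 0 0 0 0
0 0 0 0 0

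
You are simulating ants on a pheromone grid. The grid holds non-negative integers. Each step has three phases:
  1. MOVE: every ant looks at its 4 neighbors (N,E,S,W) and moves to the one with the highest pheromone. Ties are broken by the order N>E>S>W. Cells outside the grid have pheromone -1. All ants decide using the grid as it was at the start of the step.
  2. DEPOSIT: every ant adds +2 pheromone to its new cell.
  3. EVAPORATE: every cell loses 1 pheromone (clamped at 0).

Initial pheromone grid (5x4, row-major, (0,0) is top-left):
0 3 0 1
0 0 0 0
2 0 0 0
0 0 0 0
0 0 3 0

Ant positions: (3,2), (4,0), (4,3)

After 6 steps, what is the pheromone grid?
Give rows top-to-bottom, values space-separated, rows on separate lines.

After step 1: ants at (4,2),(3,0),(4,2)
  0 2 0 0
  0 0 0 0
  1 0 0 0
  1 0 0 0
  0 0 6 0
After step 2: ants at (3,2),(2,0),(3,2)
  0 1 0 0
  0 0 0 0
  2 0 0 0
  0 0 3 0
  0 0 5 0
After step 3: ants at (4,2),(1,0),(4,2)
  0 0 0 0
  1 0 0 0
  1 0 0 0
  0 0 2 0
  0 0 8 0
After step 4: ants at (3,2),(2,0),(3,2)
  0 0 0 0
  0 0 0 0
  2 0 0 0
  0 0 5 0
  0 0 7 0
After step 5: ants at (4,2),(1,0),(4,2)
  0 0 0 0
  1 0 0 0
  1 0 0 0
  0 0 4 0
  0 0 10 0
After step 6: ants at (3,2),(2,0),(3,2)
  0 0 0 0
  0 0 0 0
  2 0 0 0
  0 0 7 0
  0 0 9 0

0 0 0 0
0 0 0 0
2 0 0 0
0 0 7 0
0 0 9 0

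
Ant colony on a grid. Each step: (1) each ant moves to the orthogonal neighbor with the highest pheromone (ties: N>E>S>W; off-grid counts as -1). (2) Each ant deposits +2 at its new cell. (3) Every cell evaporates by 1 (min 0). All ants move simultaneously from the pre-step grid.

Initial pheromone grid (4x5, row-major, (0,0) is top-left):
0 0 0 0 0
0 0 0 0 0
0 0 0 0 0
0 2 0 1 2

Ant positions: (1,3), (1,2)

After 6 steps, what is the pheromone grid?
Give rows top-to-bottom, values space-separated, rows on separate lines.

After step 1: ants at (0,3),(0,2)
  0 0 1 1 0
  0 0 0 0 0
  0 0 0 0 0
  0 1 0 0 1
After step 2: ants at (0,2),(0,3)
  0 0 2 2 0
  0 0 0 0 0
  0 0 0 0 0
  0 0 0 0 0
After step 3: ants at (0,3),(0,2)
  0 0 3 3 0
  0 0 0 0 0
  0 0 0 0 0
  0 0 0 0 0
After step 4: ants at (0,2),(0,3)
  0 0 4 4 0
  0 0 0 0 0
  0 0 0 0 0
  0 0 0 0 0
After step 5: ants at (0,3),(0,2)
  0 0 5 5 0
  0 0 0 0 0
  0 0 0 0 0
  0 0 0 0 0
After step 6: ants at (0,2),(0,3)
  0 0 6 6 0
  0 0 0 0 0
  0 0 0 0 0
  0 0 0 0 0

0 0 6 6 0
0 0 0 0 0
0 0 0 0 0
0 0 0 0 0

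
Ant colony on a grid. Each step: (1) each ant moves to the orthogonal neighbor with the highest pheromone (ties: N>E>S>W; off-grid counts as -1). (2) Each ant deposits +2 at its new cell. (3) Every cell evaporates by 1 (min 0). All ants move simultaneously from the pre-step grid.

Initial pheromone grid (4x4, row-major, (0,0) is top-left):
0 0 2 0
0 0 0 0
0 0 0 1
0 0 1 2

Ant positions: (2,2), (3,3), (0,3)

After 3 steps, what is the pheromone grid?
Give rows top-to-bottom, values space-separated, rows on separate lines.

After step 1: ants at (2,3),(2,3),(0,2)
  0 0 3 0
  0 0 0 0
  0 0 0 4
  0 0 0 1
After step 2: ants at (3,3),(3,3),(0,3)
  0 0 2 1
  0 0 0 0
  0 0 0 3
  0 0 0 4
After step 3: ants at (2,3),(2,3),(0,2)
  0 0 3 0
  0 0 0 0
  0 0 0 6
  0 0 0 3

0 0 3 0
0 0 0 0
0 0 0 6
0 0 0 3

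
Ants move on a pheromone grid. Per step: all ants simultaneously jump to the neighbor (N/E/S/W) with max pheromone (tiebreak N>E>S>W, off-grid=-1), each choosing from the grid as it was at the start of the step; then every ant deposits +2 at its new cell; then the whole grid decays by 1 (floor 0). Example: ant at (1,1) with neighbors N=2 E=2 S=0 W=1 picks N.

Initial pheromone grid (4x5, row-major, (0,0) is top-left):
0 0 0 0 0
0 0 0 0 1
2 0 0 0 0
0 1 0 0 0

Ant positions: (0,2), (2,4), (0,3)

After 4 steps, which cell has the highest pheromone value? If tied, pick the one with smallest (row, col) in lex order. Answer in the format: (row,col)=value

Answer: (0,4)=8

Derivation:
Step 1: ant0:(0,2)->E->(0,3) | ant1:(2,4)->N->(1,4) | ant2:(0,3)->E->(0,4)
  grid max=2 at (1,4)
Step 2: ant0:(0,3)->E->(0,4) | ant1:(1,4)->N->(0,4) | ant2:(0,4)->S->(1,4)
  grid max=4 at (0,4)
Step 3: ant0:(0,4)->S->(1,4) | ant1:(0,4)->S->(1,4) | ant2:(1,4)->N->(0,4)
  grid max=6 at (1,4)
Step 4: ant0:(1,4)->N->(0,4) | ant1:(1,4)->N->(0,4) | ant2:(0,4)->S->(1,4)
  grid max=8 at (0,4)
Final grid:
  0 0 0 0 8
  0 0 0 0 7
  0 0 0 0 0
  0 0 0 0 0
Max pheromone 8 at (0,4)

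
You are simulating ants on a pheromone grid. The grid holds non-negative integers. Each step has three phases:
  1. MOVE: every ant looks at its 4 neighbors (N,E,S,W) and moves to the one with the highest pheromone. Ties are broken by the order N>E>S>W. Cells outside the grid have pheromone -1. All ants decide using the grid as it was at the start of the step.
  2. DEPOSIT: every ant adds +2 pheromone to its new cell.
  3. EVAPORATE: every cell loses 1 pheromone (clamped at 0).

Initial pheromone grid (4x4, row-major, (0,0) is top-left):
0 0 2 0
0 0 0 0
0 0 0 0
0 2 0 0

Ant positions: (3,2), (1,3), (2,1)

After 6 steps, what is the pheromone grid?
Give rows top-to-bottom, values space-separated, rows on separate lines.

After step 1: ants at (3,1),(0,3),(3,1)
  0 0 1 1
  0 0 0 0
  0 0 0 0
  0 5 0 0
After step 2: ants at (2,1),(0,2),(2,1)
  0 0 2 0
  0 0 0 0
  0 3 0 0
  0 4 0 0
After step 3: ants at (3,1),(0,3),(3,1)
  0 0 1 1
  0 0 0 0
  0 2 0 0
  0 7 0 0
After step 4: ants at (2,1),(0,2),(2,1)
  0 0 2 0
  0 0 0 0
  0 5 0 0
  0 6 0 0
After step 5: ants at (3,1),(0,3),(3,1)
  0 0 1 1
  0 0 0 0
  0 4 0 0
  0 9 0 0
After step 6: ants at (2,1),(0,2),(2,1)
  0 0 2 0
  0 0 0 0
  0 7 0 0
  0 8 0 0

0 0 2 0
0 0 0 0
0 7 0 0
0 8 0 0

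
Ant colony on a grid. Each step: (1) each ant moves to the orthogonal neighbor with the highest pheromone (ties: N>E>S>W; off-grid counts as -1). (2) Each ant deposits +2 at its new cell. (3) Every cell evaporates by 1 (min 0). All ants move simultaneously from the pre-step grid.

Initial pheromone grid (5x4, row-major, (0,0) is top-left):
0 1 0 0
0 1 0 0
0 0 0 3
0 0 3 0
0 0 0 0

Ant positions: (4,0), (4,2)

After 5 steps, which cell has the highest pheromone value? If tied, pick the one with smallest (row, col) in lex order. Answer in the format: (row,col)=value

Answer: (3,2)=4

Derivation:
Step 1: ant0:(4,0)->N->(3,0) | ant1:(4,2)->N->(3,2)
  grid max=4 at (3,2)
Step 2: ant0:(3,0)->N->(2,0) | ant1:(3,2)->N->(2,2)
  grid max=3 at (3,2)
Step 3: ant0:(2,0)->N->(1,0) | ant1:(2,2)->S->(3,2)
  grid max=4 at (3,2)
Step 4: ant0:(1,0)->N->(0,0) | ant1:(3,2)->N->(2,2)
  grid max=3 at (3,2)
Step 5: ant0:(0,0)->E->(0,1) | ant1:(2,2)->S->(3,2)
  grid max=4 at (3,2)
Final grid:
  0 1 0 0
  0 0 0 0
  0 0 0 0
  0 0 4 0
  0 0 0 0
Max pheromone 4 at (3,2)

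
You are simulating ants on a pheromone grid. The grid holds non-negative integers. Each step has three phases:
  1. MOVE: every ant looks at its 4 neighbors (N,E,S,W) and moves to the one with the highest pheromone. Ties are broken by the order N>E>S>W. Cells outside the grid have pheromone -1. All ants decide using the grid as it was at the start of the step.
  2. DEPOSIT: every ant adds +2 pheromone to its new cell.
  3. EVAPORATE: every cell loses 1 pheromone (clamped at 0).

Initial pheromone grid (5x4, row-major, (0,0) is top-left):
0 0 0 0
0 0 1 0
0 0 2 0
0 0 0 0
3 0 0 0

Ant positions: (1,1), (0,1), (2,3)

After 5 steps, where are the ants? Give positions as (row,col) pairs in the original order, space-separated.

Step 1: ant0:(1,1)->E->(1,2) | ant1:(0,1)->E->(0,2) | ant2:(2,3)->W->(2,2)
  grid max=3 at (2,2)
Step 2: ant0:(1,2)->S->(2,2) | ant1:(0,2)->S->(1,2) | ant2:(2,2)->N->(1,2)
  grid max=5 at (1,2)
Step 3: ant0:(2,2)->N->(1,2) | ant1:(1,2)->S->(2,2) | ant2:(1,2)->S->(2,2)
  grid max=7 at (2,2)
Step 4: ant0:(1,2)->S->(2,2) | ant1:(2,2)->N->(1,2) | ant2:(2,2)->N->(1,2)
  grid max=9 at (1,2)
Step 5: ant0:(2,2)->N->(1,2) | ant1:(1,2)->S->(2,2) | ant2:(1,2)->S->(2,2)
  grid max=11 at (2,2)

(1,2) (2,2) (2,2)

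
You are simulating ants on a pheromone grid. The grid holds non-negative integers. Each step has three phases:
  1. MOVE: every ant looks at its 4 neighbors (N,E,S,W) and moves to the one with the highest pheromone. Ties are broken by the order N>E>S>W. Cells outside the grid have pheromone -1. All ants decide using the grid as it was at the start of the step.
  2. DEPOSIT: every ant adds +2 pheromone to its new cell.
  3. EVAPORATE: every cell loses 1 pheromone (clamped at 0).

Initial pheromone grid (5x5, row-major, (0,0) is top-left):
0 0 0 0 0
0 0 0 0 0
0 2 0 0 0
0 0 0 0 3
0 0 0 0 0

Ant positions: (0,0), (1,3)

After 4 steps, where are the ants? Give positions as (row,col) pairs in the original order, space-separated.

Step 1: ant0:(0,0)->E->(0,1) | ant1:(1,3)->N->(0,3)
  grid max=2 at (3,4)
Step 2: ant0:(0,1)->E->(0,2) | ant1:(0,3)->E->(0,4)
  grid max=1 at (0,2)
Step 3: ant0:(0,2)->E->(0,3) | ant1:(0,4)->S->(1,4)
  grid max=1 at (0,3)
Step 4: ant0:(0,3)->E->(0,4) | ant1:(1,4)->N->(0,4)
  grid max=3 at (0,4)

(0,4) (0,4)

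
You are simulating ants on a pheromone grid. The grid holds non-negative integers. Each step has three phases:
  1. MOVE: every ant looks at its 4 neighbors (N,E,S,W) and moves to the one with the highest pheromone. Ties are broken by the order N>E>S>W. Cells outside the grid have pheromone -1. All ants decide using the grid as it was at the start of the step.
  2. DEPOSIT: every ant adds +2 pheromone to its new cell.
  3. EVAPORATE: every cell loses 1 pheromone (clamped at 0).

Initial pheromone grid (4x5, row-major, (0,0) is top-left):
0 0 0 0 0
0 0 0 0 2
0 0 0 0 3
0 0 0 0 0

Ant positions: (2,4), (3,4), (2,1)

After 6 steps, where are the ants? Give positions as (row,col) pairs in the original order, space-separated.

Step 1: ant0:(2,4)->N->(1,4) | ant1:(3,4)->N->(2,4) | ant2:(2,1)->N->(1,1)
  grid max=4 at (2,4)
Step 2: ant0:(1,4)->S->(2,4) | ant1:(2,4)->N->(1,4) | ant2:(1,1)->N->(0,1)
  grid max=5 at (2,4)
Step 3: ant0:(2,4)->N->(1,4) | ant1:(1,4)->S->(2,4) | ant2:(0,1)->E->(0,2)
  grid max=6 at (2,4)
Step 4: ant0:(1,4)->S->(2,4) | ant1:(2,4)->N->(1,4) | ant2:(0,2)->E->(0,3)
  grid max=7 at (2,4)
Step 5: ant0:(2,4)->N->(1,4) | ant1:(1,4)->S->(2,4) | ant2:(0,3)->E->(0,4)
  grid max=8 at (2,4)
Step 6: ant0:(1,4)->S->(2,4) | ant1:(2,4)->N->(1,4) | ant2:(0,4)->S->(1,4)
  grid max=10 at (1,4)

(2,4) (1,4) (1,4)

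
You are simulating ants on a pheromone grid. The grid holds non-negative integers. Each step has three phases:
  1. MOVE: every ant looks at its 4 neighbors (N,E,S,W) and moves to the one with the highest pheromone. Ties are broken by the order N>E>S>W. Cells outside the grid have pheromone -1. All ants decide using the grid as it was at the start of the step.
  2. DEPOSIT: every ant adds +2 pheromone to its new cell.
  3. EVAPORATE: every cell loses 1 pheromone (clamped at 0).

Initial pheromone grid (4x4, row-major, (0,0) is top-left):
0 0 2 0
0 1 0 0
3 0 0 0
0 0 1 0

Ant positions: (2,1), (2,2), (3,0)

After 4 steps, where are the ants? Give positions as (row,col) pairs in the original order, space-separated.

Step 1: ant0:(2,1)->W->(2,0) | ant1:(2,2)->S->(3,2) | ant2:(3,0)->N->(2,0)
  grid max=6 at (2,0)
Step 2: ant0:(2,0)->N->(1,0) | ant1:(3,2)->N->(2,2) | ant2:(2,0)->N->(1,0)
  grid max=5 at (2,0)
Step 3: ant0:(1,0)->S->(2,0) | ant1:(2,2)->S->(3,2) | ant2:(1,0)->S->(2,0)
  grid max=8 at (2,0)
Step 4: ant0:(2,0)->N->(1,0) | ant1:(3,2)->N->(2,2) | ant2:(2,0)->N->(1,0)
  grid max=7 at (2,0)

(1,0) (2,2) (1,0)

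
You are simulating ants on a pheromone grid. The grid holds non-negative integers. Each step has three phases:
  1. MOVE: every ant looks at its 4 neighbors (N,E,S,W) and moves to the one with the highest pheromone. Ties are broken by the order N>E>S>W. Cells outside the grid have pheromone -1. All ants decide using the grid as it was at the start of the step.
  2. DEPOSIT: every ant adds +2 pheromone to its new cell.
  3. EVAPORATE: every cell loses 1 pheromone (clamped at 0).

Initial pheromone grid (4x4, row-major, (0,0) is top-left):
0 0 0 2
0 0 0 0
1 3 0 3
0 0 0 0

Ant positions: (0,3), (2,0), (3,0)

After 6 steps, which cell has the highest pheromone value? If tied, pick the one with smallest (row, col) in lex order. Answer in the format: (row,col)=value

Step 1: ant0:(0,3)->S->(1,3) | ant1:(2,0)->E->(2,1) | ant2:(3,0)->N->(2,0)
  grid max=4 at (2,1)
Step 2: ant0:(1,3)->S->(2,3) | ant1:(2,1)->W->(2,0) | ant2:(2,0)->E->(2,1)
  grid max=5 at (2,1)
Step 3: ant0:(2,3)->N->(1,3) | ant1:(2,0)->E->(2,1) | ant2:(2,1)->W->(2,0)
  grid max=6 at (2,1)
Step 4: ant0:(1,3)->S->(2,3) | ant1:(2,1)->W->(2,0) | ant2:(2,0)->E->(2,1)
  grid max=7 at (2,1)
Step 5: ant0:(2,3)->N->(1,3) | ant1:(2,0)->E->(2,1) | ant2:(2,1)->W->(2,0)
  grid max=8 at (2,1)
Step 6: ant0:(1,3)->S->(2,3) | ant1:(2,1)->W->(2,0) | ant2:(2,0)->E->(2,1)
  grid max=9 at (2,1)
Final grid:
  0 0 0 0
  0 0 0 0
  7 9 0 3
  0 0 0 0
Max pheromone 9 at (2,1)

Answer: (2,1)=9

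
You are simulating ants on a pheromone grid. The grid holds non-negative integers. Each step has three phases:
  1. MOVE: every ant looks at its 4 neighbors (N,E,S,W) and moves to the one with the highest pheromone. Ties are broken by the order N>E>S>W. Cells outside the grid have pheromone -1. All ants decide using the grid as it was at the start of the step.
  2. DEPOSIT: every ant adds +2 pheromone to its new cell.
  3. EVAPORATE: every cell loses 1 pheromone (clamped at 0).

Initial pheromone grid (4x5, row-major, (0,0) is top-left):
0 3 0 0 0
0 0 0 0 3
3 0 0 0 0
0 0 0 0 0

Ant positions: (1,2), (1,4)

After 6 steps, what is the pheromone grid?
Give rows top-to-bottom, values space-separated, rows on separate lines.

After step 1: ants at (0,2),(0,4)
  0 2 1 0 1
  0 0 0 0 2
  2 0 0 0 0
  0 0 0 0 0
After step 2: ants at (0,1),(1,4)
  0 3 0 0 0
  0 0 0 0 3
  1 0 0 0 0
  0 0 0 0 0
After step 3: ants at (0,2),(0,4)
  0 2 1 0 1
  0 0 0 0 2
  0 0 0 0 0
  0 0 0 0 0
After step 4: ants at (0,1),(1,4)
  0 3 0 0 0
  0 0 0 0 3
  0 0 0 0 0
  0 0 0 0 0
After step 5: ants at (0,2),(0,4)
  0 2 1 0 1
  0 0 0 0 2
  0 0 0 0 0
  0 0 0 0 0
After step 6: ants at (0,1),(1,4)
  0 3 0 0 0
  0 0 0 0 3
  0 0 0 0 0
  0 0 0 0 0

0 3 0 0 0
0 0 0 0 3
0 0 0 0 0
0 0 0 0 0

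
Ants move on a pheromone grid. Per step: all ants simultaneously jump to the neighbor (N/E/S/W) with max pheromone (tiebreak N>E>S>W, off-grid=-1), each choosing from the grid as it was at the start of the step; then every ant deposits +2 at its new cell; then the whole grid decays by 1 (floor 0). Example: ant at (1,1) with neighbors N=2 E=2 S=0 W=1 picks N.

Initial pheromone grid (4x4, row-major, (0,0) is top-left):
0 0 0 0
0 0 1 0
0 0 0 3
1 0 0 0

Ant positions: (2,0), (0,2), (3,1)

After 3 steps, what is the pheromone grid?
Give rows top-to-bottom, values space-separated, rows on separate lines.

After step 1: ants at (3,0),(1,2),(3,0)
  0 0 0 0
  0 0 2 0
  0 0 0 2
  4 0 0 0
After step 2: ants at (2,0),(0,2),(2,0)
  0 0 1 0
  0 0 1 0
  3 0 0 1
  3 0 0 0
After step 3: ants at (3,0),(1,2),(3,0)
  0 0 0 0
  0 0 2 0
  2 0 0 0
  6 0 0 0

0 0 0 0
0 0 2 0
2 0 0 0
6 0 0 0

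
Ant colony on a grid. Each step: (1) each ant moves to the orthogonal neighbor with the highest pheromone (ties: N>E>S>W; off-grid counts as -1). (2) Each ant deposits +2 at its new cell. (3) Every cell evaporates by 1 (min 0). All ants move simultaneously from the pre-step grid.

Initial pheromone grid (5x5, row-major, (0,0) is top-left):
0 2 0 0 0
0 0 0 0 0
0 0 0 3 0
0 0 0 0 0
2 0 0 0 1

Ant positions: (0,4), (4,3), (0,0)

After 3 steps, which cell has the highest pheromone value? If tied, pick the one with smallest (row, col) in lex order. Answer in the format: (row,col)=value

Step 1: ant0:(0,4)->S->(1,4) | ant1:(4,3)->E->(4,4) | ant2:(0,0)->E->(0,1)
  grid max=3 at (0,1)
Step 2: ant0:(1,4)->N->(0,4) | ant1:(4,4)->N->(3,4) | ant2:(0,1)->E->(0,2)
  grid max=2 at (0,1)
Step 3: ant0:(0,4)->S->(1,4) | ant1:(3,4)->S->(4,4) | ant2:(0,2)->W->(0,1)
  grid max=3 at (0,1)
Final grid:
  0 3 0 0 0
  0 0 0 0 1
  0 0 0 0 0
  0 0 0 0 0
  0 0 0 0 2
Max pheromone 3 at (0,1)

Answer: (0,1)=3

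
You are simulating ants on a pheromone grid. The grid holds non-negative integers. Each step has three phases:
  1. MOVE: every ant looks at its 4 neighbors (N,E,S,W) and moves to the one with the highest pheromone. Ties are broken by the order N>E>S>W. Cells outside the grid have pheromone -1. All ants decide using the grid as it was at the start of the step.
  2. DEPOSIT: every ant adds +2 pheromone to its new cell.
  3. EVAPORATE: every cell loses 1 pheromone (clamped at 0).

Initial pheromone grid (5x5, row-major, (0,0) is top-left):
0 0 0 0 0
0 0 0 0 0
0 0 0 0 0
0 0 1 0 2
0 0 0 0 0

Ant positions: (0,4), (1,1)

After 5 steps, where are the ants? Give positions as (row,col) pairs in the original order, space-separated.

Step 1: ant0:(0,4)->S->(1,4) | ant1:(1,1)->N->(0,1)
  grid max=1 at (0,1)
Step 2: ant0:(1,4)->N->(0,4) | ant1:(0,1)->E->(0,2)
  grid max=1 at (0,2)
Step 3: ant0:(0,4)->S->(1,4) | ant1:(0,2)->E->(0,3)
  grid max=1 at (0,3)
Step 4: ant0:(1,4)->N->(0,4) | ant1:(0,3)->E->(0,4)
  grid max=3 at (0,4)
Step 5: ant0:(0,4)->S->(1,4) | ant1:(0,4)->S->(1,4)
  grid max=3 at (1,4)

(1,4) (1,4)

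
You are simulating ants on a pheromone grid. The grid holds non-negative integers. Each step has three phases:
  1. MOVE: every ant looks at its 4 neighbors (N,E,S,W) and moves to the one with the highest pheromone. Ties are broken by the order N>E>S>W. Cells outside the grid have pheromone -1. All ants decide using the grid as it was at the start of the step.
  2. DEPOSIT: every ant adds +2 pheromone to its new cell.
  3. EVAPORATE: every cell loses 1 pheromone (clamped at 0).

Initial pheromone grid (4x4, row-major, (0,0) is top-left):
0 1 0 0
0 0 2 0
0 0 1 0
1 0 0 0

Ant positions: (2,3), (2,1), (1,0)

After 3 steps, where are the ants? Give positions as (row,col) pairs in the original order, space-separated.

Step 1: ant0:(2,3)->W->(2,2) | ant1:(2,1)->E->(2,2) | ant2:(1,0)->N->(0,0)
  grid max=4 at (2,2)
Step 2: ant0:(2,2)->N->(1,2) | ant1:(2,2)->N->(1,2) | ant2:(0,0)->E->(0,1)
  grid max=4 at (1,2)
Step 3: ant0:(1,2)->S->(2,2) | ant1:(1,2)->S->(2,2) | ant2:(0,1)->E->(0,2)
  grid max=6 at (2,2)

(2,2) (2,2) (0,2)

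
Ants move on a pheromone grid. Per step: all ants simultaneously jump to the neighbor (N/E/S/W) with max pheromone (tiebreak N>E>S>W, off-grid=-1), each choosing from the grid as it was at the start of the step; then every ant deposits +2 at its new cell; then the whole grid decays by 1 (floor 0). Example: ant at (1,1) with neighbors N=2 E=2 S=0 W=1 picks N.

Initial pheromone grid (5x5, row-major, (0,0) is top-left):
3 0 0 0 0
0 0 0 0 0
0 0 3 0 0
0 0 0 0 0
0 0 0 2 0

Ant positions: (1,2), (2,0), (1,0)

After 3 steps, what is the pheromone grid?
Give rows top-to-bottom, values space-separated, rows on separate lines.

After step 1: ants at (2,2),(1,0),(0,0)
  4 0 0 0 0
  1 0 0 0 0
  0 0 4 0 0
  0 0 0 0 0
  0 0 0 1 0
After step 2: ants at (1,2),(0,0),(1,0)
  5 0 0 0 0
  2 0 1 0 0
  0 0 3 0 0
  0 0 0 0 0
  0 0 0 0 0
After step 3: ants at (2,2),(1,0),(0,0)
  6 0 0 0 0
  3 0 0 0 0
  0 0 4 0 0
  0 0 0 0 0
  0 0 0 0 0

6 0 0 0 0
3 0 0 0 0
0 0 4 0 0
0 0 0 0 0
0 0 0 0 0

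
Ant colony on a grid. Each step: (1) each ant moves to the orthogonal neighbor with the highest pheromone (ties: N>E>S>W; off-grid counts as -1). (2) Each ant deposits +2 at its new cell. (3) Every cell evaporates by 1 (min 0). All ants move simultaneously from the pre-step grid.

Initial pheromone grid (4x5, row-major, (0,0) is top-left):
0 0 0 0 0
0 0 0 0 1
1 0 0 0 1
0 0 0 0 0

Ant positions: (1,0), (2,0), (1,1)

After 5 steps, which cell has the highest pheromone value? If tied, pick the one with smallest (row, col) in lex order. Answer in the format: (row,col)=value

Answer: (2,0)=6

Derivation:
Step 1: ant0:(1,0)->S->(2,0) | ant1:(2,0)->N->(1,0) | ant2:(1,1)->N->(0,1)
  grid max=2 at (2,0)
Step 2: ant0:(2,0)->N->(1,0) | ant1:(1,0)->S->(2,0) | ant2:(0,1)->E->(0,2)
  grid max=3 at (2,0)
Step 3: ant0:(1,0)->S->(2,0) | ant1:(2,0)->N->(1,0) | ant2:(0,2)->E->(0,3)
  grid max=4 at (2,0)
Step 4: ant0:(2,0)->N->(1,0) | ant1:(1,0)->S->(2,0) | ant2:(0,3)->E->(0,4)
  grid max=5 at (2,0)
Step 5: ant0:(1,0)->S->(2,0) | ant1:(2,0)->N->(1,0) | ant2:(0,4)->S->(1,4)
  grid max=6 at (2,0)
Final grid:
  0 0 0 0 0
  5 0 0 0 1
  6 0 0 0 0
  0 0 0 0 0
Max pheromone 6 at (2,0)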